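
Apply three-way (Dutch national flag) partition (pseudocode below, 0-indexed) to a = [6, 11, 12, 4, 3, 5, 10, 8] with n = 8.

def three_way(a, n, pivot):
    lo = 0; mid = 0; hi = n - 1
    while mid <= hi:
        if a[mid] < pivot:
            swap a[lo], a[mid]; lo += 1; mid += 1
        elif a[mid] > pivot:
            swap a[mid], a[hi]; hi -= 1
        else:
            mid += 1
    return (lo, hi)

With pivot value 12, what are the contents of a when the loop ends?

[6, 11, 4, 3, 5, 10, 8, 12]

pivot = 12; lo=0, mid=0, hi=7
a[mid]=6<12: swap a[0],a[0]; lo=1,mid=1 → [6, 11, 12, 4, 3, 5, 10, 8]
a[mid]=11<12: swap a[1],a[1]; lo=2,mid=2 → [6, 11, 12, 4, 3, 5, 10, 8]
a[mid]=12=12: mid=3
a[mid]=4<12: swap a[2],a[3]; lo=3,mid=4 → [6, 11, 4, 12, 3, 5, 10, 8]
a[mid]=3<12: swap a[3],a[4]; lo=4,mid=5 → [6, 11, 4, 3, 12, 5, 10, 8]
a[mid]=5<12: swap a[4],a[5]; lo=5,mid=6 → [6, 11, 4, 3, 5, 12, 10, 8]
a[mid]=10<12: swap a[5],a[6]; lo=6,mid=7 → [6, 11, 4, 3, 5, 10, 12, 8]
a[mid]=8<12: swap a[6],a[7]; lo=7,mid=8 → [6, 11, 4, 3, 5, 10, 8, 12]
end: lo=7, hi=7; a = [6, 11, 4, 3, 5, 10, 8, 12]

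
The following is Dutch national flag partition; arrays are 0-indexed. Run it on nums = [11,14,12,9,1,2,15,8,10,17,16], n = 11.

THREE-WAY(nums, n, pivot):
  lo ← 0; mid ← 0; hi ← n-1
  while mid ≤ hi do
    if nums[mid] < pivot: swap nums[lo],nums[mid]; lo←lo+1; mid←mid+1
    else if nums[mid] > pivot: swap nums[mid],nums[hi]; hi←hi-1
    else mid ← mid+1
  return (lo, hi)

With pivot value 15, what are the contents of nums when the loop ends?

lo=0 mid=0 hi=10
11<15: swap(0,0), lo=1 mid=1 ⇒ [11,14,12,9,1,2,15,8,10,17,16]
14<15: swap(1,1), lo=2 mid=2 ⇒ [11,14,12,9,1,2,15,8,10,17,16]
12<15: swap(2,2), lo=3 mid=3 ⇒ [11,14,12,9,1,2,15,8,10,17,16]
9<15: swap(3,3), lo=4 mid=4 ⇒ [11,14,12,9,1,2,15,8,10,17,16]
1<15: swap(4,4), lo=5 mid=5 ⇒ [11,14,12,9,1,2,15,8,10,17,16]
2<15: swap(5,5), lo=6 mid=6 ⇒ [11,14,12,9,1,2,15,8,10,17,16]
15=15: mid=7
8<15: swap(6,7), lo=7 mid=8 ⇒ [11,14,12,9,1,2,8,15,10,17,16]
10<15: swap(7,8), lo=8 mid=9 ⇒ [11,14,12,9,1,2,8,10,15,17,16]
17>15: swap(9,10), hi=9 ⇒ [11,14,12,9,1,2,8,10,15,16,17]
16>15: swap(9,9), hi=8 ⇒ [11,14,12,9,1,2,8,10,15,16,17]
done. lo=8 hi=8; nums=[11,14,12,9,1,2,8,10,15,16,17]

[11,14,12,9,1,2,8,10,15,16,17]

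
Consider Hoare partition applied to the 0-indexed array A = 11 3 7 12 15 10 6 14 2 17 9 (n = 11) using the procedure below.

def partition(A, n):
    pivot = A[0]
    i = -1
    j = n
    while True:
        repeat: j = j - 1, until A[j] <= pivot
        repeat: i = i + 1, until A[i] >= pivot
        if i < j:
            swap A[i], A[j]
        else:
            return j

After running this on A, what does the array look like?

9 3 7 2 6 10 15 14 12 17 11

pivot = A[0] = 11; i = -1, j = 11
j→10 (A[10]=9≤11), i→0 (A[0]=11≥11); i<j, swap → 9 3 7 12 15 10 6 14 2 17 11
j→8 (A[8]=2≤11), i→3 (A[3]=12≥11); i<j, swap → 9 3 7 2 15 10 6 14 12 17 11
j→6 (A[6]=6≤11), i→4 (A[4]=15≥11); i<j, swap → 9 3 7 2 6 10 15 14 12 17 11
j→5, i→6; i≥j, return j=5. A = 9 3 7 2 6 10 15 14 12 17 11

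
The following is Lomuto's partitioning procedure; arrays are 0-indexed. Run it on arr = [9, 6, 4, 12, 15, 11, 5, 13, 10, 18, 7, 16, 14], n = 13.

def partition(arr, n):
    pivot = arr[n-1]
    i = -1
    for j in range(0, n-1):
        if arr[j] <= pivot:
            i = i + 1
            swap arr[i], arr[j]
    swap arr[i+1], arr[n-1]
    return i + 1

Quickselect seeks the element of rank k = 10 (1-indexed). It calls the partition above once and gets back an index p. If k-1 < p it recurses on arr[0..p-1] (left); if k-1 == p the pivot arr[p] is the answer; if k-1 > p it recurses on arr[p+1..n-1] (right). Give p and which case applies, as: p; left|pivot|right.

pivot = arr[12] = 14; i = -1
j=0: arr[0]=9 ≤ 14 → i=0, swap arr[0],arr[0] (no change) → [9, 6, 4, 12, 15, 11, 5, 13, 10, 18, 7, 16, 14]
j=1: arr[1]=6 ≤ 14 → i=1, swap arr[1],arr[1] (no change) → [9, 6, 4, 12, 15, 11, 5, 13, 10, 18, 7, 16, 14]
j=2: arr[2]=4 ≤ 14 → i=2, swap arr[2],arr[2] (no change) → [9, 6, 4, 12, 15, 11, 5, 13, 10, 18, 7, 16, 14]
j=3: arr[3]=12 ≤ 14 → i=3, swap arr[3],arr[3] (no change) → [9, 6, 4, 12, 15, 11, 5, 13, 10, 18, 7, 16, 14]
j=4: arr[4]=15 > 14 → no swap
j=5: arr[5]=11 ≤ 14 → i=4, swap arr[4],arr[5] → [9, 6, 4, 12, 11, 15, 5, 13, 10, 18, 7, 16, 14]
j=6: arr[6]=5 ≤ 14 → i=5, swap arr[5],arr[6] → [9, 6, 4, 12, 11, 5, 15, 13, 10, 18, 7, 16, 14]
j=7: arr[7]=13 ≤ 14 → i=6, swap arr[6],arr[7] → [9, 6, 4, 12, 11, 5, 13, 15, 10, 18, 7, 16, 14]
j=8: arr[8]=10 ≤ 14 → i=7, swap arr[7],arr[8] → [9, 6, 4, 12, 11, 5, 13, 10, 15, 18, 7, 16, 14]
j=9: arr[9]=18 > 14 → no swap
j=10: arr[10]=7 ≤ 14 → i=8, swap arr[8],arr[10] → [9, 6, 4, 12, 11, 5, 13, 10, 7, 18, 15, 16, 14]
j=11: arr[11]=16 > 14 → no swap
final swap arr[9],arr[12] → [9, 6, 4, 12, 11, 5, 13, 10, 7, 14, 15, 16, 18]; return 9
p = 9; k-1 = 9 == 9 ⇒ pivot

9; pivot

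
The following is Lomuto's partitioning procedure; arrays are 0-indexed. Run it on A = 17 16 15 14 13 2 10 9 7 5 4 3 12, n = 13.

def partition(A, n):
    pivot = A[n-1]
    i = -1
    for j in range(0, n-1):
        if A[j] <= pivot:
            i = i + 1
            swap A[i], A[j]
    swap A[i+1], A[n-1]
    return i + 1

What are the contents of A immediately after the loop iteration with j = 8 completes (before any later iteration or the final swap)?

pivot = A[12] = 12; i = -1
j=0: A[0]=17 > 12 → no swap
j=1: A[1]=16 > 12 → no swap
j=2: A[2]=15 > 12 → no swap
j=3: A[3]=14 > 12 → no swap
j=4: A[4]=13 > 12 → no swap
j=5: A[5]=2 ≤ 12 → i=0, swap A[0],A[5] → 2 16 15 14 13 17 10 9 7 5 4 3 12
j=6: A[6]=10 ≤ 12 → i=1, swap A[1],A[6] → 2 10 15 14 13 17 16 9 7 5 4 3 12
j=7: A[7]=9 ≤ 12 → i=2, swap A[2],A[7] → 2 10 9 14 13 17 16 15 7 5 4 3 12
j=8: A[8]=7 ≤ 12 → i=3, swap A[3],A[8] → 2 10 9 7 13 17 16 15 14 5 4 3 12
(after j=8) A = 2 10 9 7 13 17 16 15 14 5 4 3 12

2 10 9 7 13 17 16 15 14 5 4 3 12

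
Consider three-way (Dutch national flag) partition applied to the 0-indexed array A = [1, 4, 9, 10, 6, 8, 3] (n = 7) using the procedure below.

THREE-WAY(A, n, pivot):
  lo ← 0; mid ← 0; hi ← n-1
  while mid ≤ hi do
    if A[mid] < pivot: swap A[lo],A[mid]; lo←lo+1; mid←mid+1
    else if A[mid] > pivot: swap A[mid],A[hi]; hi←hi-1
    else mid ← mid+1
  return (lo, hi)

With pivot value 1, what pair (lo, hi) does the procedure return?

(0, 0)

lo=0 mid=0 hi=6
1=1: mid=1
4>1: swap(1,6), hi=5 ⇒ [1, 3, 9, 10, 6, 8, 4]
3>1: swap(1,5), hi=4 ⇒ [1, 8, 9, 10, 6, 3, 4]
8>1: swap(1,4), hi=3 ⇒ [1, 6, 9, 10, 8, 3, 4]
6>1: swap(1,3), hi=2 ⇒ [1, 10, 9, 6, 8, 3, 4]
10>1: swap(1,2), hi=1 ⇒ [1, 9, 10, 6, 8, 3, 4]
9>1: swap(1,1), hi=0 ⇒ [1, 9, 10, 6, 8, 3, 4]
done. lo=0 hi=0; A=[1, 9, 10, 6, 8, 3, 4]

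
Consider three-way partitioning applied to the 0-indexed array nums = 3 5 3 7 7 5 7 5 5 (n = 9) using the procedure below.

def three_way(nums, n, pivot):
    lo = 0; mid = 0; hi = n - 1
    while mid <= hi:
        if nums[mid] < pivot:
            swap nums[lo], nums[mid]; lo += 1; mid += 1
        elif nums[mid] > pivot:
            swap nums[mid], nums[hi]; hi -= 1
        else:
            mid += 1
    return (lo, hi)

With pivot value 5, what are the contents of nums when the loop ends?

3 3 5 5 5 5 7 7 7

lo=0 mid=0 hi=8
3<5: swap(0,0), lo=1 mid=1 ⇒ 3 5 3 7 7 5 7 5 5
5=5: mid=2
3<5: swap(1,2), lo=2 mid=3 ⇒ 3 3 5 7 7 5 7 5 5
7>5: swap(3,8), hi=7 ⇒ 3 3 5 5 7 5 7 5 7
5=5: mid=4
7>5: swap(4,7), hi=6 ⇒ 3 3 5 5 5 5 7 7 7
5=5: mid=5
5=5: mid=6
7>5: swap(6,6), hi=5 ⇒ 3 3 5 5 5 5 7 7 7
done. lo=2 hi=5; nums=3 3 5 5 5 5 7 7 7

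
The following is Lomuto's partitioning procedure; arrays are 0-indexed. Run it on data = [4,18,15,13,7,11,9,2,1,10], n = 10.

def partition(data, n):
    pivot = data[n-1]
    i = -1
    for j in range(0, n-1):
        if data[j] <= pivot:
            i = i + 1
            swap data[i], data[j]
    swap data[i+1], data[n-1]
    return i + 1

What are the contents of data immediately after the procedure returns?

[4,7,9,2,1,10,15,13,18,11]

pivot=10, i=-1
j=0: 4≤10, i=0, swap(0,0) ⇒ [4,18,15,13,7,11,9,2,1,10]
j=1: 18>10, skip
j=2: 15>10, skip
j=3: 13>10, skip
j=4: 7≤10, i=1, swap(1,4) ⇒ [4,7,15,13,18,11,9,2,1,10]
j=5: 11>10, skip
j=6: 9≤10, i=2, swap(2,6) ⇒ [4,7,9,13,18,11,15,2,1,10]
j=7: 2≤10, i=3, swap(3,7) ⇒ [4,7,9,2,18,11,15,13,1,10]
j=8: 1≤10, i=4, swap(4,8) ⇒ [4,7,9,2,1,11,15,13,18,10]
swap(5,9) ⇒ [4,7,9,2,1,10,15,13,18,11]; return 5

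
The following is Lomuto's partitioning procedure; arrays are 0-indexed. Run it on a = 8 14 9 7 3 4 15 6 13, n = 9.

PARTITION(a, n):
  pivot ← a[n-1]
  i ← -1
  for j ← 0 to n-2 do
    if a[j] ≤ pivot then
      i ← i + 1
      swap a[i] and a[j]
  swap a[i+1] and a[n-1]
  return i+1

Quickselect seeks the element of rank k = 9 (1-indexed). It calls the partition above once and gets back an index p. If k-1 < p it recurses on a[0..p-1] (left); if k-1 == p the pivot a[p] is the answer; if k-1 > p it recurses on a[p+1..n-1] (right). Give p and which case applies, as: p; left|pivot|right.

pivot=13, i=-1
j=0: 8≤13, i=0, swap(0,0) ⇒ 8 14 9 7 3 4 15 6 13
j=1: 14>13, skip
j=2: 9≤13, i=1, swap(1,2) ⇒ 8 9 14 7 3 4 15 6 13
j=3: 7≤13, i=2, swap(2,3) ⇒ 8 9 7 14 3 4 15 6 13
j=4: 3≤13, i=3, swap(3,4) ⇒ 8 9 7 3 14 4 15 6 13
j=5: 4≤13, i=4, swap(4,5) ⇒ 8 9 7 3 4 14 15 6 13
j=6: 15>13, skip
j=7: 6≤13, i=5, swap(5,7) ⇒ 8 9 7 3 4 6 15 14 13
swap(6,8) ⇒ 8 9 7 3 4 6 13 14 15; return 6
p = 6; k-1 = 8 > 6 ⇒ right

6; right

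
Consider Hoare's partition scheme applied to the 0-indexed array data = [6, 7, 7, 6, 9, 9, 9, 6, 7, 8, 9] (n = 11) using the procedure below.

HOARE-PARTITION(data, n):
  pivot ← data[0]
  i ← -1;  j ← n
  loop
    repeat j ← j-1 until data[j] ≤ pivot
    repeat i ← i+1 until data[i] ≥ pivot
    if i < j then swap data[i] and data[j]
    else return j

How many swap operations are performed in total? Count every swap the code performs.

2

pivot=6
j stops at 7 (6), i stops at 0 (6); swap ⇒ [6, 7, 7, 6, 9, 9, 9, 6, 7, 8, 9]
j stops at 3 (6), i stops at 1 (7); swap ⇒ [6, 6, 7, 7, 9, 9, 9, 6, 7, 8, 9]
j stops at 1, i stops at 2; i≥j ⇒ return 1. data=[6, 6, 7, 7, 9, 9, 9, 6, 7, 8, 9]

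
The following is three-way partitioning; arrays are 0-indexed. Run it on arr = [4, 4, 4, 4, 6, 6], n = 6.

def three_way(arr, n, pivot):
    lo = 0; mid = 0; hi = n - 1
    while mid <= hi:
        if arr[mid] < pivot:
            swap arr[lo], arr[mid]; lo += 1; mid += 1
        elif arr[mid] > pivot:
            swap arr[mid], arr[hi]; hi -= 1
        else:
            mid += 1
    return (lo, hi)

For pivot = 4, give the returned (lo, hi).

lo=0 mid=0 hi=5
4=4: mid=1
4=4: mid=2
4=4: mid=3
4=4: mid=4
6>4: swap(4,5), hi=4 ⇒ [4, 4, 4, 4, 6, 6]
6>4: swap(4,4), hi=3 ⇒ [4, 4, 4, 4, 6, 6]
done. lo=0 hi=3; arr=[4, 4, 4, 4, 6, 6]

(0, 3)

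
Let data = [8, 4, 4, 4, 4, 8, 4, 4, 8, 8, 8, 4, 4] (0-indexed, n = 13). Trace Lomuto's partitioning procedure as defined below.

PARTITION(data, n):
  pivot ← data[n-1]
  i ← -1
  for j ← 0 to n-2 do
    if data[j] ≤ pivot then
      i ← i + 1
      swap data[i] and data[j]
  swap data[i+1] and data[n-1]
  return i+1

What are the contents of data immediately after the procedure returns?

pivot=4, i=-1
j=0: 8>4, skip
j=1: 4≤4, i=0, swap(0,1) ⇒ [4, 8, 4, 4, 4, 8, 4, 4, 8, 8, 8, 4, 4]
j=2: 4≤4, i=1, swap(1,2) ⇒ [4, 4, 8, 4, 4, 8, 4, 4, 8, 8, 8, 4, 4]
j=3: 4≤4, i=2, swap(2,3) ⇒ [4, 4, 4, 8, 4, 8, 4, 4, 8, 8, 8, 4, 4]
j=4: 4≤4, i=3, swap(3,4) ⇒ [4, 4, 4, 4, 8, 8, 4, 4, 8, 8, 8, 4, 4]
j=5: 8>4, skip
j=6: 4≤4, i=4, swap(4,6) ⇒ [4, 4, 4, 4, 4, 8, 8, 4, 8, 8, 8, 4, 4]
j=7: 4≤4, i=5, swap(5,7) ⇒ [4, 4, 4, 4, 4, 4, 8, 8, 8, 8, 8, 4, 4]
j=8: 8>4, skip
j=9: 8>4, skip
j=10: 8>4, skip
j=11: 4≤4, i=6, swap(6,11) ⇒ [4, 4, 4, 4, 4, 4, 4, 8, 8, 8, 8, 8, 4]
swap(7,12) ⇒ [4, 4, 4, 4, 4, 4, 4, 4, 8, 8, 8, 8, 8]; return 7

[4, 4, 4, 4, 4, 4, 4, 4, 8, 8, 8, 8, 8]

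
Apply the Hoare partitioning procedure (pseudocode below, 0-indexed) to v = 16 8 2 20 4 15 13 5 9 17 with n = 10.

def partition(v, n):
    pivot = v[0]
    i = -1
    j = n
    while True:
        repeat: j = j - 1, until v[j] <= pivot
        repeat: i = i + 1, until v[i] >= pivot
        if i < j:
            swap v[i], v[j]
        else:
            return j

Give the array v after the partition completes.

9 8 2 5 4 15 13 20 16 17

pivot = v[0] = 16; i = -1, j = 10
j→8 (v[8]=9≤16), i→0 (v[0]=16≥16); i<j, swap → 9 8 2 20 4 15 13 5 16 17
j→7 (v[7]=5≤16), i→3 (v[3]=20≥16); i<j, swap → 9 8 2 5 4 15 13 20 16 17
j→6, i→7; i≥j, return j=6. v = 9 8 2 5 4 15 13 20 16 17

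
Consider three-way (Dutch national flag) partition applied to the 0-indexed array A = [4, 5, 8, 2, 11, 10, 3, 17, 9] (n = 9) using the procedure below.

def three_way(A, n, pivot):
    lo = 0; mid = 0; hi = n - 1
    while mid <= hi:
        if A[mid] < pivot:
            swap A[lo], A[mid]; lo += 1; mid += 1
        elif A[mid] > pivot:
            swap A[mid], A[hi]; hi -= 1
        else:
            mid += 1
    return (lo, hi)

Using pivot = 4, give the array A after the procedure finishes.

lo=0 mid=0 hi=8
4=4: mid=1
5>4: swap(1,8), hi=7 ⇒ [4, 9, 8, 2, 11, 10, 3, 17, 5]
9>4: swap(1,7), hi=6 ⇒ [4, 17, 8, 2, 11, 10, 3, 9, 5]
17>4: swap(1,6), hi=5 ⇒ [4, 3, 8, 2, 11, 10, 17, 9, 5]
3<4: swap(0,1), lo=1 mid=2 ⇒ [3, 4, 8, 2, 11, 10, 17, 9, 5]
8>4: swap(2,5), hi=4 ⇒ [3, 4, 10, 2, 11, 8, 17, 9, 5]
10>4: swap(2,4), hi=3 ⇒ [3, 4, 11, 2, 10, 8, 17, 9, 5]
11>4: swap(2,3), hi=2 ⇒ [3, 4, 2, 11, 10, 8, 17, 9, 5]
2<4: swap(1,2), lo=2 mid=3 ⇒ [3, 2, 4, 11, 10, 8, 17, 9, 5]
done. lo=2 hi=2; A=[3, 2, 4, 11, 10, 8, 17, 9, 5]

[3, 2, 4, 11, 10, 8, 17, 9, 5]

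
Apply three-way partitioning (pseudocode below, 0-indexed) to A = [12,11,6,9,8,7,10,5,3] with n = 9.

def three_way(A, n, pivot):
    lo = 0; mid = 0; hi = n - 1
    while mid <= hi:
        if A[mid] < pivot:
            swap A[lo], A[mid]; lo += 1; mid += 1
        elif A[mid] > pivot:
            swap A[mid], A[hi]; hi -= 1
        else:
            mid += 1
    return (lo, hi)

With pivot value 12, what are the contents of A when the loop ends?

pivot = 12; lo=0, mid=0, hi=8
A[mid]=12=12: mid=1
A[mid]=11<12: swap A[0],A[1]; lo=1,mid=2 → [11,12,6,9,8,7,10,5,3]
A[mid]=6<12: swap A[1],A[2]; lo=2,mid=3 → [11,6,12,9,8,7,10,5,3]
A[mid]=9<12: swap A[2],A[3]; lo=3,mid=4 → [11,6,9,12,8,7,10,5,3]
A[mid]=8<12: swap A[3],A[4]; lo=4,mid=5 → [11,6,9,8,12,7,10,5,3]
A[mid]=7<12: swap A[4],A[5]; lo=5,mid=6 → [11,6,9,8,7,12,10,5,3]
A[mid]=10<12: swap A[5],A[6]; lo=6,mid=7 → [11,6,9,8,7,10,12,5,3]
A[mid]=5<12: swap A[6],A[7]; lo=7,mid=8 → [11,6,9,8,7,10,5,12,3]
A[mid]=3<12: swap A[7],A[8]; lo=8,mid=9 → [11,6,9,8,7,10,5,3,12]
end: lo=8, hi=8; A = [11,6,9,8,7,10,5,3,12]

[11,6,9,8,7,10,5,3,12]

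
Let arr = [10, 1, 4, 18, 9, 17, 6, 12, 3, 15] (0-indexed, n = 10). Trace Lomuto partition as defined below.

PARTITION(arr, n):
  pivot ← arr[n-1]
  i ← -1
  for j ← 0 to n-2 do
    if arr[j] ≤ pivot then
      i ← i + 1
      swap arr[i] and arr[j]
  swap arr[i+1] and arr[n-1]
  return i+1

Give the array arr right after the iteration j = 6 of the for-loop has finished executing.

[10, 1, 4, 9, 6, 17, 18, 12, 3, 15]

pivot = arr[9] = 15; i = -1
j=0: arr[0]=10 ≤ 15 → i=0, swap arr[0],arr[0] (no change) → [10, 1, 4, 18, 9, 17, 6, 12, 3, 15]
j=1: arr[1]=1 ≤ 15 → i=1, swap arr[1],arr[1] (no change) → [10, 1, 4, 18, 9, 17, 6, 12, 3, 15]
j=2: arr[2]=4 ≤ 15 → i=2, swap arr[2],arr[2] (no change) → [10, 1, 4, 18, 9, 17, 6, 12, 3, 15]
j=3: arr[3]=18 > 15 → no swap
j=4: arr[4]=9 ≤ 15 → i=3, swap arr[3],arr[4] → [10, 1, 4, 9, 18, 17, 6, 12, 3, 15]
j=5: arr[5]=17 > 15 → no swap
j=6: arr[6]=6 ≤ 15 → i=4, swap arr[4],arr[6] → [10, 1, 4, 9, 6, 17, 18, 12, 3, 15]
(after j=6) arr = [10, 1, 4, 9, 6, 17, 18, 12, 3, 15]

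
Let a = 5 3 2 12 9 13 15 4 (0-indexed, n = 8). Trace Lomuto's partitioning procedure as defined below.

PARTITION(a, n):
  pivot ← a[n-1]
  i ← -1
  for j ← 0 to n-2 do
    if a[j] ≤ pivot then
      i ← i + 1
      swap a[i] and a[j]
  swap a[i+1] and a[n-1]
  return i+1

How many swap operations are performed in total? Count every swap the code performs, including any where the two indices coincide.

pivot = a[7] = 4; i = -1
j=0: a[0]=5 > 4 → no swap
j=1: a[1]=3 ≤ 4 → i=0, swap a[0],a[1] → 3 5 2 12 9 13 15 4
j=2: a[2]=2 ≤ 4 → i=1, swap a[1],a[2] → 3 2 5 12 9 13 15 4
j=3: a[3]=12 > 4 → no swap
j=4: a[4]=9 > 4 → no swap
j=5: a[5]=13 > 4 → no swap
j=6: a[6]=15 > 4 → no swap
final swap a[2],a[7] → 3 2 4 12 9 13 15 5; return 2

3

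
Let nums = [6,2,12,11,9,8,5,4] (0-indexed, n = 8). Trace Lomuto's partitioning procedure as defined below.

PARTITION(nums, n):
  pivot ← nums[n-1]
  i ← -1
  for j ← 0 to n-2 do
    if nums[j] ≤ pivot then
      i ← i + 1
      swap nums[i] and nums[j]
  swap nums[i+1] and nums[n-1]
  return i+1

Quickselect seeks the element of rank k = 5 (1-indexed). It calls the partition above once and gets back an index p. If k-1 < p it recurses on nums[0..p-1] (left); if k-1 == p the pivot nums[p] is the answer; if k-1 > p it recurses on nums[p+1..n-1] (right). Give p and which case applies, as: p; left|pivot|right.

1; right

pivot=4, i=-1
j=0: 6>4, skip
j=1: 2≤4, i=0, swap(0,1) ⇒ [2,6,12,11,9,8,5,4]
j=2: 12>4, skip
j=3: 11>4, skip
j=4: 9>4, skip
j=5: 8>4, skip
j=6: 5>4, skip
swap(1,7) ⇒ [2,4,12,11,9,8,5,6]; return 1
p = 1; k-1 = 4 > 1 ⇒ right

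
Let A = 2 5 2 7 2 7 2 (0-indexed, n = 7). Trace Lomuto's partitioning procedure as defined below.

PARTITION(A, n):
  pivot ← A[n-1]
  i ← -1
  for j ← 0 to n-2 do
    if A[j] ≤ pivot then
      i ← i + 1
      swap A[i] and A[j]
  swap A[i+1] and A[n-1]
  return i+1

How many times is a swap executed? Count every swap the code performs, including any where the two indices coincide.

4

pivot=2, i=-1
j=0: 2≤2, i=0, swap(0,0) ⇒ 2 5 2 7 2 7 2
j=1: 5>2, skip
j=2: 2≤2, i=1, swap(1,2) ⇒ 2 2 5 7 2 7 2
j=3: 7>2, skip
j=4: 2≤2, i=2, swap(2,4) ⇒ 2 2 2 7 5 7 2
j=5: 7>2, skip
swap(3,6) ⇒ 2 2 2 2 5 7 7; return 3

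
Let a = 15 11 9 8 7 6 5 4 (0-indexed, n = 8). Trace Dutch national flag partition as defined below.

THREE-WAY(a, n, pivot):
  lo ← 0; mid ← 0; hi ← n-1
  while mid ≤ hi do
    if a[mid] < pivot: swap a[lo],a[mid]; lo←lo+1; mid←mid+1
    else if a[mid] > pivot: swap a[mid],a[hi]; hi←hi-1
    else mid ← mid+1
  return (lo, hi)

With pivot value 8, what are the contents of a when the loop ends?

lo=0 mid=0 hi=7
15>8: swap(0,7), hi=6 ⇒ 4 11 9 8 7 6 5 15
4<8: swap(0,0), lo=1 mid=1 ⇒ 4 11 9 8 7 6 5 15
11>8: swap(1,6), hi=5 ⇒ 4 5 9 8 7 6 11 15
5<8: swap(1,1), lo=2 mid=2 ⇒ 4 5 9 8 7 6 11 15
9>8: swap(2,5), hi=4 ⇒ 4 5 6 8 7 9 11 15
6<8: swap(2,2), lo=3 mid=3 ⇒ 4 5 6 8 7 9 11 15
8=8: mid=4
7<8: swap(3,4), lo=4 mid=5 ⇒ 4 5 6 7 8 9 11 15
done. lo=4 hi=4; a=4 5 6 7 8 9 11 15

4 5 6 7 8 9 11 15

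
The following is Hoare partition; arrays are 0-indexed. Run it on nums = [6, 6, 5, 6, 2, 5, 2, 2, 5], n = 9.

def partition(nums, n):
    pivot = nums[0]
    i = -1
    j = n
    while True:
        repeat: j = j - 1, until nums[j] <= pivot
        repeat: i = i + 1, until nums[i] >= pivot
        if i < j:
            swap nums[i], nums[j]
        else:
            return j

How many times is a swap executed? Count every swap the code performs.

pivot = nums[0] = 6; i = -1, j = 9
j→8 (nums[8]=5≤6), i→0 (nums[0]=6≥6); i<j, swap → [5, 6, 5, 6, 2, 5, 2, 2, 6]
j→7 (nums[7]=2≤6), i→1 (nums[1]=6≥6); i<j, swap → [5, 2, 5, 6, 2, 5, 2, 6, 6]
j→6 (nums[6]=2≤6), i→3 (nums[3]=6≥6); i<j, swap → [5, 2, 5, 2, 2, 5, 6, 6, 6]
j→5, i→6; i≥j, return j=5. nums = [5, 2, 5, 2, 2, 5, 6, 6, 6]

3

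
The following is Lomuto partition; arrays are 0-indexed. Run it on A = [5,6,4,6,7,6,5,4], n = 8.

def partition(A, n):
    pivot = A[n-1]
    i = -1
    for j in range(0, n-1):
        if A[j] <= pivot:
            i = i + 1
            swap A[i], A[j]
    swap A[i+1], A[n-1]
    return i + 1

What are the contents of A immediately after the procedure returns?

[4,4,5,6,7,6,5,6]

pivot=4, i=-1
j=0: 5>4, skip
j=1: 6>4, skip
j=2: 4≤4, i=0, swap(0,2) ⇒ [4,6,5,6,7,6,5,4]
j=3: 6>4, skip
j=4: 7>4, skip
j=5: 6>4, skip
j=6: 5>4, skip
swap(1,7) ⇒ [4,4,5,6,7,6,5,6]; return 1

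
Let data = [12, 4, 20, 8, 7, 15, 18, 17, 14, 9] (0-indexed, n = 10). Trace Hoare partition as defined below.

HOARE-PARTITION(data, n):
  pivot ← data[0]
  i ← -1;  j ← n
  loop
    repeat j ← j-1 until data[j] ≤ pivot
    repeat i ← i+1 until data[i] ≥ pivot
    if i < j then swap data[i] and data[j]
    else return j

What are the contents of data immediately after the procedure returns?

[9, 4, 7, 8, 20, 15, 18, 17, 14, 12]

pivot = data[0] = 12; i = -1, j = 10
j→9 (data[9]=9≤12), i→0 (data[0]=12≥12); i<j, swap → [9, 4, 20, 8, 7, 15, 18, 17, 14, 12]
j→4 (data[4]=7≤12), i→2 (data[2]=20≥12); i<j, swap → [9, 4, 7, 8, 20, 15, 18, 17, 14, 12]
j→3, i→4; i≥j, return j=3. data = [9, 4, 7, 8, 20, 15, 18, 17, 14, 12]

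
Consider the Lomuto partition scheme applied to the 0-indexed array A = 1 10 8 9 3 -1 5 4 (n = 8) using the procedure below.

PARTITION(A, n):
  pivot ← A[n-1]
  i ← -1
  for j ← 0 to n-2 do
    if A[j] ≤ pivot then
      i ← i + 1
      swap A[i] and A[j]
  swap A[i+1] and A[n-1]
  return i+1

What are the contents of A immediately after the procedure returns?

1 3 -1 4 10 8 5 9

pivot=4, i=-1
j=0: 1≤4, i=0, swap(0,0) ⇒ 1 10 8 9 3 -1 5 4
j=1: 10>4, skip
j=2: 8>4, skip
j=3: 9>4, skip
j=4: 3≤4, i=1, swap(1,4) ⇒ 1 3 8 9 10 -1 5 4
j=5: -1≤4, i=2, swap(2,5) ⇒ 1 3 -1 9 10 8 5 4
j=6: 5>4, skip
swap(3,7) ⇒ 1 3 -1 4 10 8 5 9; return 3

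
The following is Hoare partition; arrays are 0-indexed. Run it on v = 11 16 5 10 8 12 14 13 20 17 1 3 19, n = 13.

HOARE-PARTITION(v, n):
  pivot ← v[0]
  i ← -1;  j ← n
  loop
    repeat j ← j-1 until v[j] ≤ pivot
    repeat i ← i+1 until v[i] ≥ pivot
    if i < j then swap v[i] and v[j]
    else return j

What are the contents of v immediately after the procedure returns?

pivot=11
j stops at 11 (3), i stops at 0 (11); swap ⇒ 3 16 5 10 8 12 14 13 20 17 1 11 19
j stops at 10 (1), i stops at 1 (16); swap ⇒ 3 1 5 10 8 12 14 13 20 17 16 11 19
j stops at 4, i stops at 5; i≥j ⇒ return 4. v=3 1 5 10 8 12 14 13 20 17 16 11 19

3 1 5 10 8 12 14 13 20 17 16 11 19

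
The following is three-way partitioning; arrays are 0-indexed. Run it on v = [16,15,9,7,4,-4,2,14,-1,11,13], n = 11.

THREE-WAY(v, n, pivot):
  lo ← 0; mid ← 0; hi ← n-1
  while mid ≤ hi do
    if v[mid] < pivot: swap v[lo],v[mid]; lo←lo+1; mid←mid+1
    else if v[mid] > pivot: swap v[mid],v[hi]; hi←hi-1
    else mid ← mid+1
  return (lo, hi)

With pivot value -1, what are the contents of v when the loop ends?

[-4,-1,7,4,9,2,14,15,11,13,16]

pivot = -1; lo=0, mid=0, hi=10
v[mid]=16>-1: swap v[0],v[10]; hi=9 → [13,15,9,7,4,-4,2,14,-1,11,16]
v[mid]=13>-1: swap v[0],v[9]; hi=8 → [11,15,9,7,4,-4,2,14,-1,13,16]
v[mid]=11>-1: swap v[0],v[8]; hi=7 → [-1,15,9,7,4,-4,2,14,11,13,16]
v[mid]=-1=-1: mid=1
v[mid]=15>-1: swap v[1],v[7]; hi=6 → [-1,14,9,7,4,-4,2,15,11,13,16]
v[mid]=14>-1: swap v[1],v[6]; hi=5 → [-1,2,9,7,4,-4,14,15,11,13,16]
v[mid]=2>-1: swap v[1],v[5]; hi=4 → [-1,-4,9,7,4,2,14,15,11,13,16]
v[mid]=-4<-1: swap v[0],v[1]; lo=1,mid=2 → [-4,-1,9,7,4,2,14,15,11,13,16]
v[mid]=9>-1: swap v[2],v[4]; hi=3 → [-4,-1,4,7,9,2,14,15,11,13,16]
v[mid]=4>-1: swap v[2],v[3]; hi=2 → [-4,-1,7,4,9,2,14,15,11,13,16]
v[mid]=7>-1: swap v[2],v[2]; hi=1 → [-4,-1,7,4,9,2,14,15,11,13,16]
end: lo=1, hi=1; v = [-4,-1,7,4,9,2,14,15,11,13,16]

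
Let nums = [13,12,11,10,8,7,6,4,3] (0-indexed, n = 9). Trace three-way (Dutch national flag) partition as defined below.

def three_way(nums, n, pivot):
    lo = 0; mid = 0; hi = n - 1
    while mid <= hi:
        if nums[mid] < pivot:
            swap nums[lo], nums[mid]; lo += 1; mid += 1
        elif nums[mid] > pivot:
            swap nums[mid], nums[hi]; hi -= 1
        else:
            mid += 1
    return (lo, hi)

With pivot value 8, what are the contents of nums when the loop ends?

pivot = 8; lo=0, mid=0, hi=8
nums[mid]=13>8: swap nums[0],nums[8]; hi=7 → [3,12,11,10,8,7,6,4,13]
nums[mid]=3<8: swap nums[0],nums[0]; lo=1,mid=1 → [3,12,11,10,8,7,6,4,13]
nums[mid]=12>8: swap nums[1],nums[7]; hi=6 → [3,4,11,10,8,7,6,12,13]
nums[mid]=4<8: swap nums[1],nums[1]; lo=2,mid=2 → [3,4,11,10,8,7,6,12,13]
nums[mid]=11>8: swap nums[2],nums[6]; hi=5 → [3,4,6,10,8,7,11,12,13]
nums[mid]=6<8: swap nums[2],nums[2]; lo=3,mid=3 → [3,4,6,10,8,7,11,12,13]
nums[mid]=10>8: swap nums[3],nums[5]; hi=4 → [3,4,6,7,8,10,11,12,13]
nums[mid]=7<8: swap nums[3],nums[3]; lo=4,mid=4 → [3,4,6,7,8,10,11,12,13]
nums[mid]=8=8: mid=5
end: lo=4, hi=4; nums = [3,4,6,7,8,10,11,12,13]

[3,4,6,7,8,10,11,12,13]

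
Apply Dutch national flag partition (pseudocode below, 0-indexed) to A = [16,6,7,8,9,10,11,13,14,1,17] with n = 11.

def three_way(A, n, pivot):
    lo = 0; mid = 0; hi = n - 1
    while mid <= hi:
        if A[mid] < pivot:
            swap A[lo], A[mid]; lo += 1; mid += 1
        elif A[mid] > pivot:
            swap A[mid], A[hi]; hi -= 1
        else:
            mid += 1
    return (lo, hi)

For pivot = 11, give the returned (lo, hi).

(6, 6)

lo=0 mid=0 hi=10
16>11: swap(0,10), hi=9 ⇒ [17,6,7,8,9,10,11,13,14,1,16]
17>11: swap(0,9), hi=8 ⇒ [1,6,7,8,9,10,11,13,14,17,16]
1<11: swap(0,0), lo=1 mid=1 ⇒ [1,6,7,8,9,10,11,13,14,17,16]
6<11: swap(1,1), lo=2 mid=2 ⇒ [1,6,7,8,9,10,11,13,14,17,16]
7<11: swap(2,2), lo=3 mid=3 ⇒ [1,6,7,8,9,10,11,13,14,17,16]
8<11: swap(3,3), lo=4 mid=4 ⇒ [1,6,7,8,9,10,11,13,14,17,16]
9<11: swap(4,4), lo=5 mid=5 ⇒ [1,6,7,8,9,10,11,13,14,17,16]
10<11: swap(5,5), lo=6 mid=6 ⇒ [1,6,7,8,9,10,11,13,14,17,16]
11=11: mid=7
13>11: swap(7,8), hi=7 ⇒ [1,6,7,8,9,10,11,14,13,17,16]
14>11: swap(7,7), hi=6 ⇒ [1,6,7,8,9,10,11,14,13,17,16]
done. lo=6 hi=6; A=[1,6,7,8,9,10,11,14,13,17,16]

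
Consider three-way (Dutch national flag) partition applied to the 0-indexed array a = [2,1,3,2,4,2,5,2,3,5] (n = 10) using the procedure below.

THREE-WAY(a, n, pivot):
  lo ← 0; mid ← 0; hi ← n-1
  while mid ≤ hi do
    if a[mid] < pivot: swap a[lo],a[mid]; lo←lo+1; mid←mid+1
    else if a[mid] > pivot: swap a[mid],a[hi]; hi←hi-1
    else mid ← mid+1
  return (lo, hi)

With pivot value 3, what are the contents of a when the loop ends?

lo=0 mid=0 hi=9
2<3: swap(0,0), lo=1 mid=1 ⇒ [2,1,3,2,4,2,5,2,3,5]
1<3: swap(1,1), lo=2 mid=2 ⇒ [2,1,3,2,4,2,5,2,3,5]
3=3: mid=3
2<3: swap(2,3), lo=3 mid=4 ⇒ [2,1,2,3,4,2,5,2,3,5]
4>3: swap(4,9), hi=8 ⇒ [2,1,2,3,5,2,5,2,3,4]
5>3: swap(4,8), hi=7 ⇒ [2,1,2,3,3,2,5,2,5,4]
3=3: mid=5
2<3: swap(3,5), lo=4 mid=6 ⇒ [2,1,2,2,3,3,5,2,5,4]
5>3: swap(6,7), hi=6 ⇒ [2,1,2,2,3,3,2,5,5,4]
2<3: swap(4,6), lo=5 mid=7 ⇒ [2,1,2,2,2,3,3,5,5,4]
done. lo=5 hi=6; a=[2,1,2,2,2,3,3,5,5,4]

[2,1,2,2,2,3,3,5,5,4]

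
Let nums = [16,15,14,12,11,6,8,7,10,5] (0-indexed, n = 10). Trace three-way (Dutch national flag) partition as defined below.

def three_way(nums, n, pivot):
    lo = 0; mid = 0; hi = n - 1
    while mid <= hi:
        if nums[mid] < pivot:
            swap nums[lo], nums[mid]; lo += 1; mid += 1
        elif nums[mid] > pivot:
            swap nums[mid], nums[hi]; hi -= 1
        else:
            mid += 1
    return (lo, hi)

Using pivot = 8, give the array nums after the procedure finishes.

[5,7,6,8,11,12,14,10,15,16]

lo=0 mid=0 hi=9
16>8: swap(0,9), hi=8 ⇒ [5,15,14,12,11,6,8,7,10,16]
5<8: swap(0,0), lo=1 mid=1 ⇒ [5,15,14,12,11,6,8,7,10,16]
15>8: swap(1,8), hi=7 ⇒ [5,10,14,12,11,6,8,7,15,16]
10>8: swap(1,7), hi=6 ⇒ [5,7,14,12,11,6,8,10,15,16]
7<8: swap(1,1), lo=2 mid=2 ⇒ [5,7,14,12,11,6,8,10,15,16]
14>8: swap(2,6), hi=5 ⇒ [5,7,8,12,11,6,14,10,15,16]
8=8: mid=3
12>8: swap(3,5), hi=4 ⇒ [5,7,8,6,11,12,14,10,15,16]
6<8: swap(2,3), lo=3 mid=4 ⇒ [5,7,6,8,11,12,14,10,15,16]
11>8: swap(4,4), hi=3 ⇒ [5,7,6,8,11,12,14,10,15,16]
done. lo=3 hi=3; nums=[5,7,6,8,11,12,14,10,15,16]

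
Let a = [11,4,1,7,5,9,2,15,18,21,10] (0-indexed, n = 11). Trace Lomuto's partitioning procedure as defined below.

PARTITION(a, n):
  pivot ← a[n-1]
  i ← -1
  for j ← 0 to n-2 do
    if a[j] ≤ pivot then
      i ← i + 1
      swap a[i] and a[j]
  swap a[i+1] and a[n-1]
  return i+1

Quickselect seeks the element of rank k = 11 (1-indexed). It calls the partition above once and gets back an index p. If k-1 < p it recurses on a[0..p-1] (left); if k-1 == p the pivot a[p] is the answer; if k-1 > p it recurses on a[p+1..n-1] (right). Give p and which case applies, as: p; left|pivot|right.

pivot = a[10] = 10; i = -1
j=0: a[0]=11 > 10 → no swap
j=1: a[1]=4 ≤ 10 → i=0, swap a[0],a[1] → [4,11,1,7,5,9,2,15,18,21,10]
j=2: a[2]=1 ≤ 10 → i=1, swap a[1],a[2] → [4,1,11,7,5,9,2,15,18,21,10]
j=3: a[3]=7 ≤ 10 → i=2, swap a[2],a[3] → [4,1,7,11,5,9,2,15,18,21,10]
j=4: a[4]=5 ≤ 10 → i=3, swap a[3],a[4] → [4,1,7,5,11,9,2,15,18,21,10]
j=5: a[5]=9 ≤ 10 → i=4, swap a[4],a[5] → [4,1,7,5,9,11,2,15,18,21,10]
j=6: a[6]=2 ≤ 10 → i=5, swap a[5],a[6] → [4,1,7,5,9,2,11,15,18,21,10]
j=7: a[7]=15 > 10 → no swap
j=8: a[8]=18 > 10 → no swap
j=9: a[9]=21 > 10 → no swap
final swap a[6],a[10] → [4,1,7,5,9,2,10,15,18,21,11]; return 6
p = 6; k-1 = 10 > 6 ⇒ right

6; right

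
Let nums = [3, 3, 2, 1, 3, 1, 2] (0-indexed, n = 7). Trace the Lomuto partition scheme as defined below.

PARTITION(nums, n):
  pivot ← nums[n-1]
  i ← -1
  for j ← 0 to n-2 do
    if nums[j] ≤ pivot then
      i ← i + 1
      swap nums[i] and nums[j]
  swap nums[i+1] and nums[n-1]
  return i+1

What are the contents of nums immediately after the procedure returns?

[2, 1, 1, 2, 3, 3, 3]

pivot = nums[6] = 2; i = -1
j=0: nums[0]=3 > 2 → no swap
j=1: nums[1]=3 > 2 → no swap
j=2: nums[2]=2 ≤ 2 → i=0, swap nums[0],nums[2] → [2, 3, 3, 1, 3, 1, 2]
j=3: nums[3]=1 ≤ 2 → i=1, swap nums[1],nums[3] → [2, 1, 3, 3, 3, 1, 2]
j=4: nums[4]=3 > 2 → no swap
j=5: nums[5]=1 ≤ 2 → i=2, swap nums[2],nums[5] → [2, 1, 1, 3, 3, 3, 2]
final swap nums[3],nums[6] → [2, 1, 1, 2, 3, 3, 3]; return 3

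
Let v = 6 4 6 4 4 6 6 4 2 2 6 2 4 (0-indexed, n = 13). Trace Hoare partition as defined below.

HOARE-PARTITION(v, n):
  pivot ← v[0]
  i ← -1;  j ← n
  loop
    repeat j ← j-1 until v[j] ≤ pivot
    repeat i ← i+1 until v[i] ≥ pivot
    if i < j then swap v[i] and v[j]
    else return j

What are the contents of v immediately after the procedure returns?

pivot = v[0] = 6; i = -1, j = 13
j→12 (v[12]=4≤6), i→0 (v[0]=6≥6); i<j, swap → 4 4 6 4 4 6 6 4 2 2 6 2 6
j→11 (v[11]=2≤6), i→2 (v[2]=6≥6); i<j, swap → 4 4 2 4 4 6 6 4 2 2 6 6 6
j→10 (v[10]=6≤6), i→5 (v[5]=6≥6); i<j, swap → 4 4 2 4 4 6 6 4 2 2 6 6 6
j→9 (v[9]=2≤6), i→6 (v[6]=6≥6); i<j, swap → 4 4 2 4 4 6 2 4 2 6 6 6 6
j→8, i→9; i≥j, return j=8. v = 4 4 2 4 4 6 2 4 2 6 6 6 6

4 4 2 4 4 6 2 4 2 6 6 6 6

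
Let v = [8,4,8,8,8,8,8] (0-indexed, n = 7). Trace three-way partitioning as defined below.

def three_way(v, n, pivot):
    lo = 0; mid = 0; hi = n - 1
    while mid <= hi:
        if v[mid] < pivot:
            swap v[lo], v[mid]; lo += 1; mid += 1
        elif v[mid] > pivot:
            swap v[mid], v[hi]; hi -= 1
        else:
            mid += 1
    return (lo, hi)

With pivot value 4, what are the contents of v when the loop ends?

[4,8,8,8,8,8,8]

pivot = 4; lo=0, mid=0, hi=6
v[mid]=8>4: swap v[0],v[6]; hi=5 → [8,4,8,8,8,8,8]
v[mid]=8>4: swap v[0],v[5]; hi=4 → [8,4,8,8,8,8,8]
v[mid]=8>4: swap v[0],v[4]; hi=3 → [8,4,8,8,8,8,8]
v[mid]=8>4: swap v[0],v[3]; hi=2 → [8,4,8,8,8,8,8]
v[mid]=8>4: swap v[0],v[2]; hi=1 → [8,4,8,8,8,8,8]
v[mid]=8>4: swap v[0],v[1]; hi=0 → [4,8,8,8,8,8,8]
v[mid]=4=4: mid=1
end: lo=0, hi=0; v = [4,8,8,8,8,8,8]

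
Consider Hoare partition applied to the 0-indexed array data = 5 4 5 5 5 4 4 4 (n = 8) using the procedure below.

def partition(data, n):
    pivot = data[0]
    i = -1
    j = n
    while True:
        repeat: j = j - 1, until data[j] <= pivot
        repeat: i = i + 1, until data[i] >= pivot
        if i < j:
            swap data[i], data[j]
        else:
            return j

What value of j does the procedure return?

pivot = data[0] = 5; i = -1, j = 8
j→7 (data[7]=4≤5), i→0 (data[0]=5≥5); i<j, swap → 4 4 5 5 5 4 4 5
j→6 (data[6]=4≤5), i→2 (data[2]=5≥5); i<j, swap → 4 4 4 5 5 4 5 5
j→5 (data[5]=4≤5), i→3 (data[3]=5≥5); i<j, swap → 4 4 4 4 5 5 5 5
j→4, i→4; i≥j, return j=4. data = 4 4 4 4 5 5 5 5

4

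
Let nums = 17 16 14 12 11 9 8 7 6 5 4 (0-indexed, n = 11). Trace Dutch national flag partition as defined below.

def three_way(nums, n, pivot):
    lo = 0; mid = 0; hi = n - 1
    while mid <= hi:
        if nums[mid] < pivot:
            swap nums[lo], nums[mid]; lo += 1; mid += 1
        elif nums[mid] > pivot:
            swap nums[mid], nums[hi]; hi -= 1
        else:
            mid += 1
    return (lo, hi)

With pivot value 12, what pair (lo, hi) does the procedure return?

(7, 7)

lo=0 mid=0 hi=10
17>12: swap(0,10), hi=9 ⇒ 4 16 14 12 11 9 8 7 6 5 17
4<12: swap(0,0), lo=1 mid=1 ⇒ 4 16 14 12 11 9 8 7 6 5 17
16>12: swap(1,9), hi=8 ⇒ 4 5 14 12 11 9 8 7 6 16 17
5<12: swap(1,1), lo=2 mid=2 ⇒ 4 5 14 12 11 9 8 7 6 16 17
14>12: swap(2,8), hi=7 ⇒ 4 5 6 12 11 9 8 7 14 16 17
6<12: swap(2,2), lo=3 mid=3 ⇒ 4 5 6 12 11 9 8 7 14 16 17
12=12: mid=4
11<12: swap(3,4), lo=4 mid=5 ⇒ 4 5 6 11 12 9 8 7 14 16 17
9<12: swap(4,5), lo=5 mid=6 ⇒ 4 5 6 11 9 12 8 7 14 16 17
8<12: swap(5,6), lo=6 mid=7 ⇒ 4 5 6 11 9 8 12 7 14 16 17
7<12: swap(6,7), lo=7 mid=8 ⇒ 4 5 6 11 9 8 7 12 14 16 17
done. lo=7 hi=7; nums=4 5 6 11 9 8 7 12 14 16 17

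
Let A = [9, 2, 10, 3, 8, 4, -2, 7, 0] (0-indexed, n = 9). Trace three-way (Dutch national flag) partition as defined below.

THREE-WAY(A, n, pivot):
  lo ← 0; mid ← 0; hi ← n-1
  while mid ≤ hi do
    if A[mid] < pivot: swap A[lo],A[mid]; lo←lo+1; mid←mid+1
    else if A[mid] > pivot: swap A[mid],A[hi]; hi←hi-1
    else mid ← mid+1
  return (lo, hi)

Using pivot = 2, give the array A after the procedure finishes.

[0, -2, 2, 8, 4, 3, 7, 10, 9]

pivot = 2; lo=0, mid=0, hi=8
A[mid]=9>2: swap A[0],A[8]; hi=7 → [0, 2, 10, 3, 8, 4, -2, 7, 9]
A[mid]=0<2: swap A[0],A[0]; lo=1,mid=1 → [0, 2, 10, 3, 8, 4, -2, 7, 9]
A[mid]=2=2: mid=2
A[mid]=10>2: swap A[2],A[7]; hi=6 → [0, 2, 7, 3, 8, 4, -2, 10, 9]
A[mid]=7>2: swap A[2],A[6]; hi=5 → [0, 2, -2, 3, 8, 4, 7, 10, 9]
A[mid]=-2<2: swap A[1],A[2]; lo=2,mid=3 → [0, -2, 2, 3, 8, 4, 7, 10, 9]
A[mid]=3>2: swap A[3],A[5]; hi=4 → [0, -2, 2, 4, 8, 3, 7, 10, 9]
A[mid]=4>2: swap A[3],A[4]; hi=3 → [0, -2, 2, 8, 4, 3, 7, 10, 9]
A[mid]=8>2: swap A[3],A[3]; hi=2 → [0, -2, 2, 8, 4, 3, 7, 10, 9]
end: lo=2, hi=2; A = [0, -2, 2, 8, 4, 3, 7, 10, 9]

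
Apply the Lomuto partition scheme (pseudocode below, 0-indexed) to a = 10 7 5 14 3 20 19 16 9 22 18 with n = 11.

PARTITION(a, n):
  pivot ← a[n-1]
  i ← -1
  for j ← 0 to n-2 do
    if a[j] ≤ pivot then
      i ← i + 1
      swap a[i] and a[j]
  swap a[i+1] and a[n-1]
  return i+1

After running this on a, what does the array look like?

10 7 5 14 3 16 9 18 19 22 20

pivot=18, i=-1
j=0: 10≤18, i=0, swap(0,0) ⇒ 10 7 5 14 3 20 19 16 9 22 18
j=1: 7≤18, i=1, swap(1,1) ⇒ 10 7 5 14 3 20 19 16 9 22 18
j=2: 5≤18, i=2, swap(2,2) ⇒ 10 7 5 14 3 20 19 16 9 22 18
j=3: 14≤18, i=3, swap(3,3) ⇒ 10 7 5 14 3 20 19 16 9 22 18
j=4: 3≤18, i=4, swap(4,4) ⇒ 10 7 5 14 3 20 19 16 9 22 18
j=5: 20>18, skip
j=6: 19>18, skip
j=7: 16≤18, i=5, swap(5,7) ⇒ 10 7 5 14 3 16 19 20 9 22 18
j=8: 9≤18, i=6, swap(6,8) ⇒ 10 7 5 14 3 16 9 20 19 22 18
j=9: 22>18, skip
swap(7,10) ⇒ 10 7 5 14 3 16 9 18 19 22 20; return 7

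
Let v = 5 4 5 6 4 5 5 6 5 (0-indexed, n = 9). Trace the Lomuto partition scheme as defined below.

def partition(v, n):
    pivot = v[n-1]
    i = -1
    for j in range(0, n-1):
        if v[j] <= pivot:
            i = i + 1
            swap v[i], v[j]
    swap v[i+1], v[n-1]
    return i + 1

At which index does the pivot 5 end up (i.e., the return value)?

pivot=5, i=-1
j=0: 5≤5, i=0, swap(0,0) ⇒ 5 4 5 6 4 5 5 6 5
j=1: 4≤5, i=1, swap(1,1) ⇒ 5 4 5 6 4 5 5 6 5
j=2: 5≤5, i=2, swap(2,2) ⇒ 5 4 5 6 4 5 5 6 5
j=3: 6>5, skip
j=4: 4≤5, i=3, swap(3,4) ⇒ 5 4 5 4 6 5 5 6 5
j=5: 5≤5, i=4, swap(4,5) ⇒ 5 4 5 4 5 6 5 6 5
j=6: 5≤5, i=5, swap(5,6) ⇒ 5 4 5 4 5 5 6 6 5
j=7: 6>5, skip
swap(6,8) ⇒ 5 4 5 4 5 5 5 6 6; return 6

6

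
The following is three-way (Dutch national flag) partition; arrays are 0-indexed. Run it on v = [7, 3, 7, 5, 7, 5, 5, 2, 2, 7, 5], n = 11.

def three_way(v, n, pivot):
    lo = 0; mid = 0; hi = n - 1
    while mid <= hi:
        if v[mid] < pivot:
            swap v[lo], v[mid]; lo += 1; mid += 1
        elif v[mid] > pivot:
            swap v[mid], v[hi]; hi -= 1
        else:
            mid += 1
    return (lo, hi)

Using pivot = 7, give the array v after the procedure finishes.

pivot = 7; lo=0, mid=0, hi=10
v[mid]=7=7: mid=1
v[mid]=3<7: swap v[0],v[1]; lo=1,mid=2 → [3, 7, 7, 5, 7, 5, 5, 2, 2, 7, 5]
v[mid]=7=7: mid=3
v[mid]=5<7: swap v[1],v[3]; lo=2,mid=4 → [3, 5, 7, 7, 7, 5, 5, 2, 2, 7, 5]
v[mid]=7=7: mid=5
v[mid]=5<7: swap v[2],v[5]; lo=3,mid=6 → [3, 5, 5, 7, 7, 7, 5, 2, 2, 7, 5]
v[mid]=5<7: swap v[3],v[6]; lo=4,mid=7 → [3, 5, 5, 5, 7, 7, 7, 2, 2, 7, 5]
v[mid]=2<7: swap v[4],v[7]; lo=5,mid=8 → [3, 5, 5, 5, 2, 7, 7, 7, 2, 7, 5]
v[mid]=2<7: swap v[5],v[8]; lo=6,mid=9 → [3, 5, 5, 5, 2, 2, 7, 7, 7, 7, 5]
v[mid]=7=7: mid=10
v[mid]=5<7: swap v[6],v[10]; lo=7,mid=11 → [3, 5, 5, 5, 2, 2, 5, 7, 7, 7, 7]
end: lo=7, hi=10; v = [3, 5, 5, 5, 2, 2, 5, 7, 7, 7, 7]

[3, 5, 5, 5, 2, 2, 5, 7, 7, 7, 7]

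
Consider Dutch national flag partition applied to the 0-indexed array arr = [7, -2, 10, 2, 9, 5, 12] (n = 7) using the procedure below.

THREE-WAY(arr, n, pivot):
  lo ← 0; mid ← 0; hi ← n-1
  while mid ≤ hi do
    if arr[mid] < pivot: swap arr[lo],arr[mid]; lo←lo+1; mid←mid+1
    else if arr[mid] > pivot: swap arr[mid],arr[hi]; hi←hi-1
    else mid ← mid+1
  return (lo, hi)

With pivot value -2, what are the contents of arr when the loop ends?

lo=0 mid=0 hi=6
7>-2: swap(0,6), hi=5 ⇒ [12, -2, 10, 2, 9, 5, 7]
12>-2: swap(0,5), hi=4 ⇒ [5, -2, 10, 2, 9, 12, 7]
5>-2: swap(0,4), hi=3 ⇒ [9, -2, 10, 2, 5, 12, 7]
9>-2: swap(0,3), hi=2 ⇒ [2, -2, 10, 9, 5, 12, 7]
2>-2: swap(0,2), hi=1 ⇒ [10, -2, 2, 9, 5, 12, 7]
10>-2: swap(0,1), hi=0 ⇒ [-2, 10, 2, 9, 5, 12, 7]
-2=-2: mid=1
done. lo=0 hi=0; arr=[-2, 10, 2, 9, 5, 12, 7]

[-2, 10, 2, 9, 5, 12, 7]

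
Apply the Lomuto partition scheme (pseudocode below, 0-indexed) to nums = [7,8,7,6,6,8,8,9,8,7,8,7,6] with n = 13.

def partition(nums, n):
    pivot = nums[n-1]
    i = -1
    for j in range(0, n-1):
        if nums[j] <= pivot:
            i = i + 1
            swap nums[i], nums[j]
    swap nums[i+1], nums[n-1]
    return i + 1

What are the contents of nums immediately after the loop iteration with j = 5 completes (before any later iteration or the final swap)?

pivot=6, i=-1
j=0: 7>6, skip
j=1: 8>6, skip
j=2: 7>6, skip
j=3: 6≤6, i=0, swap(0,3) ⇒ [6,8,7,7,6,8,8,9,8,7,8,7,6]
j=4: 6≤6, i=1, swap(1,4) ⇒ [6,6,7,7,8,8,8,9,8,7,8,7,6]
j=5: 8>6, skip
(after j=5) nums = [6,6,7,7,8,8,8,9,8,7,8,7,6]

[6,6,7,7,8,8,8,9,8,7,8,7,6]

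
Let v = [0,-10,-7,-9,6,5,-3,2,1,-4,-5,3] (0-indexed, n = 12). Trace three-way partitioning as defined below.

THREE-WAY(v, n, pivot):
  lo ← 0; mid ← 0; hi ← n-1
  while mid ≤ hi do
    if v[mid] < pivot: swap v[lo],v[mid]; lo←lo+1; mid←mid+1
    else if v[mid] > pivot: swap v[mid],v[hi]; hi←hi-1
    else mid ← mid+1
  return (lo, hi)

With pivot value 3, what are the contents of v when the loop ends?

lo=0 mid=0 hi=11
0<3: swap(0,0), lo=1 mid=1 ⇒ [0,-10,-7,-9,6,5,-3,2,1,-4,-5,3]
-10<3: swap(1,1), lo=2 mid=2 ⇒ [0,-10,-7,-9,6,5,-3,2,1,-4,-5,3]
-7<3: swap(2,2), lo=3 mid=3 ⇒ [0,-10,-7,-9,6,5,-3,2,1,-4,-5,3]
-9<3: swap(3,3), lo=4 mid=4 ⇒ [0,-10,-7,-9,6,5,-3,2,1,-4,-5,3]
6>3: swap(4,11), hi=10 ⇒ [0,-10,-7,-9,3,5,-3,2,1,-4,-5,6]
3=3: mid=5
5>3: swap(5,10), hi=9 ⇒ [0,-10,-7,-9,3,-5,-3,2,1,-4,5,6]
-5<3: swap(4,5), lo=5 mid=6 ⇒ [0,-10,-7,-9,-5,3,-3,2,1,-4,5,6]
-3<3: swap(5,6), lo=6 mid=7 ⇒ [0,-10,-7,-9,-5,-3,3,2,1,-4,5,6]
2<3: swap(6,7), lo=7 mid=8 ⇒ [0,-10,-7,-9,-5,-3,2,3,1,-4,5,6]
1<3: swap(7,8), lo=8 mid=9 ⇒ [0,-10,-7,-9,-5,-3,2,1,3,-4,5,6]
-4<3: swap(8,9), lo=9 mid=10 ⇒ [0,-10,-7,-9,-5,-3,2,1,-4,3,5,6]
done. lo=9 hi=9; v=[0,-10,-7,-9,-5,-3,2,1,-4,3,5,6]

[0,-10,-7,-9,-5,-3,2,1,-4,3,5,6]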